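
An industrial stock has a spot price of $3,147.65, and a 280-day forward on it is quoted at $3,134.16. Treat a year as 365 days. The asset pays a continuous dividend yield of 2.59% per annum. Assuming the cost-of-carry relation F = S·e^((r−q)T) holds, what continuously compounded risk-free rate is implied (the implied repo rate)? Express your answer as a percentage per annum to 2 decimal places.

From F = S·e^((r−q)T): (r − q) = ln(F/S)/T
ln(3134.16/3147.65) = ln(0.995714) = -0.004295
(r − q) = -0.004295 / (280/365) = -0.005599
r = ln(F/S)/T + q = -0.005599 + 0.0259 = 0.020301
r = 2.03%

2.03%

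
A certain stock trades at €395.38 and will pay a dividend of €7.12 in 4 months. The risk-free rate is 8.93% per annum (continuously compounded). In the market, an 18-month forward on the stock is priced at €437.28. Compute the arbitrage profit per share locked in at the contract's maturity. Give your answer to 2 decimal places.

PV(dividends) I = 7.12·e^(−0.0893·4/12) = 6.9112
Fair forward F* = (S − I)·e^(rT) = (395.38 − 6.9112)·e^0.133950 = 388.4688 × 1.143336 = 444.1504
Market €437.28 < fair 444.1504: forward underpriced → reverse cash-and-carry (short the stock, invest proceeds at r, pay the dividends, go long the forward).
Profit at T = |F_mkt − F*| = |437.28 − 444.1504| = €6.87 per share

€6.87 per share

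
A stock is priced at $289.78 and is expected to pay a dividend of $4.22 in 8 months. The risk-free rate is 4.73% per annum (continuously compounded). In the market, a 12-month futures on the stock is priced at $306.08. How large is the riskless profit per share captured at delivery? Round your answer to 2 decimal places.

$6.55 per share

PV(dividends) I = 4.22·e^(−0.0473·8/12) = 4.0890
Fair futures F* = (S − I)·e^(rT) = (289.78 − 4.0890)·e^0.047300 = 285.6910 × 1.048436 = 299.5287
Market $306.08 > fair 299.5287: forward overpriced → cash-and-carry (borrow at r, buy the stock and collect the dividends, short the forward).
Profit at T = |F_mkt − F*| = |306.08 − 299.5287| = $6.55 per share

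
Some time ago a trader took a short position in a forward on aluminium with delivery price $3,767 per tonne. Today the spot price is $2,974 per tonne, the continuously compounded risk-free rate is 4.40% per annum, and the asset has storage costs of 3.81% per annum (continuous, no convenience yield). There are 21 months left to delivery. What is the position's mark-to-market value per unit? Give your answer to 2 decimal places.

$308.78 per tonne

Current fair forward for the remaining 21 months: F = S·e^((r + u)·T), (r + u) = 0.0440 + 0.0381 = 0.0821
F = 2974 · e^(0.0821 × 21/12) = 2974 × 1.15450883 = 3433.5093
Value of long forward = (F − K)·e^(−rT) = (3433.5093 − 3767) · e^(−0.0440·21/12)
= -333.4907 × 0.92588985 = -308.78
Short position value = −(long value) = $308.78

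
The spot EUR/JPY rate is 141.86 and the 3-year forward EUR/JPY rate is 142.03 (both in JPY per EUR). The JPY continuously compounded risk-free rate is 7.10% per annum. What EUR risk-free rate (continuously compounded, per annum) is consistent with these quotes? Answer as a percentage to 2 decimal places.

7.06%

F = S·e^((r_JPY − r_EUR)T) ⇒ r_EUR = r_JPY − ln(F/S)/T
ln(142.03/141.86) = 0.001198; /(3) = 0.000399
r_EUR = 0.0710 − 0.000399 = 0.070601
r_EUR = 7.06%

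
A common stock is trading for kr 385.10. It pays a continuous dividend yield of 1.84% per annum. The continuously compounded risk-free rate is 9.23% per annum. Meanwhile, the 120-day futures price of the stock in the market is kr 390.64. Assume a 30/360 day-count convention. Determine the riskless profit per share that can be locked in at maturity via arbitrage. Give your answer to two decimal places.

Fair futures: F* = S·e^(carry·T), with carry = (r − q) = 0.0923 − 0.0184 = 0.0739
F* = 385.10 · e^(0.0739 × 120/360) = 385.10 · e^0.024633 = 385.10 × 1.024939 = kr 394.7040
Market kr 390.64 < fair kr 394.7040: forward underpriced → reverse cash-and-carry (short spot, go long the forward).
At maturity, profit = |F_mkt − F*| = |390.64 − 394.7040| = kr 4.06 per share

kr 4.06 per share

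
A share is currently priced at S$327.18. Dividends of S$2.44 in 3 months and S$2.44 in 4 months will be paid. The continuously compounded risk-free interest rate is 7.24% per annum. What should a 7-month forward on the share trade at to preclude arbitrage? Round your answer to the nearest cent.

S$336.31

PV(dividends) I = 2.44·e^(−0.0724·3/12) + 2.44·e^(−0.0724·4/12)
I = 2.3962 + 2.3818 = 4.7780
F = (S − I)·e^(rT) = (327.18 − 4.7780) · e^(0.0724·7/12)
= 322.4020 · e^0.042233 = 322.4020 × 1.043138 = S$336.31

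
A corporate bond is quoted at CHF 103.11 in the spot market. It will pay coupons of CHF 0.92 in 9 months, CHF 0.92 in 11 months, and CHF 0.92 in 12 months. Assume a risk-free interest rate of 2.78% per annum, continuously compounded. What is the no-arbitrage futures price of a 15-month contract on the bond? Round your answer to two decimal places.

PV(coupons) I = 0.92·e^(−0.0278·9/12) + 0.92·e^(−0.0278·11/12) + 0.92·e^(−0.0278·12/12)
I = 0.9010 + 0.8969 + 0.8948 = 2.6927
F = (S − I)·e^(rT) = (103.11 − 2.6927) · e^(0.0278·15/12)
= 100.4173 · e^0.034750 = 100.4173 × 1.035361 = CHF 103.97

CHF 103.97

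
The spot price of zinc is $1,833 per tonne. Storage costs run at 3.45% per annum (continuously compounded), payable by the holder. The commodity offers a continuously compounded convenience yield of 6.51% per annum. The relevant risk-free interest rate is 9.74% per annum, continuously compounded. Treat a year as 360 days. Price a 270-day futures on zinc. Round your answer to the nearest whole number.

Net carry = r + u − y = 0.0974 + 0.0345 − 0.0651 = 0.0668
F = S·e^((r+u−y)T) = 1833 · e^(0.0668 × 270/360) = 1833 · e^0.050100
= 1833 × 1.051376 = $1,927 per tonne

$1,927 per tonne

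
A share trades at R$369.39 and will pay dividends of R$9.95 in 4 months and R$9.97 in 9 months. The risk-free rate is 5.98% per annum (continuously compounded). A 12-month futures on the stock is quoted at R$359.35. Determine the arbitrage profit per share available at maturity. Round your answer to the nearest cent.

PV(dividends) I = 9.95·e^(−0.0598·4/12) + 9.97·e^(−0.0598·9/12) = 19.2864
Fair futures F* = (S − I)·e^(rT) = (369.39 − 19.2864)·e^0.059800 = 350.1036 × 1.061624 = 371.6784
Market R$359.35 < fair 371.6784: forward underpriced → reverse cash-and-carry (short the stock, invest proceeds at r, pay the dividends, go long the forward).
Profit at T = |F_mkt − F*| = |359.35 − 371.6784| = R$12.33 per share

R$12.33 per share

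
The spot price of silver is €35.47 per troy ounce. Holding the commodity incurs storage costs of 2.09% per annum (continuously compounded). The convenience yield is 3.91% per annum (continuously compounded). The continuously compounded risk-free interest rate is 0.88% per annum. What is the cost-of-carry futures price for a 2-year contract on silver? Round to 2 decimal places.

€34.81 per troy ounce

Net carry = r + u − y = 0.0088 + 0.0209 − 0.0391 = -0.0094
F = S·e^((r+u−y)T) = 35.47 · e^(-0.0094 × 2) = 35.47 · e^-0.018800
= 35.47 × 0.981376 = €34.81 per troy ounce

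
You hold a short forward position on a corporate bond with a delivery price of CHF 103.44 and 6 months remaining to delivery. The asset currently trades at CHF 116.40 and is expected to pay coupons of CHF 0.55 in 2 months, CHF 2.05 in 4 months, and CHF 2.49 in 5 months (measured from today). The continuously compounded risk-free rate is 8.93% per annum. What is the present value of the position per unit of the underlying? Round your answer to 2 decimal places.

-CHF 12.55

PV(remaining coupons) I = 0.55·e^(−0.0893·2/12) + 2.05·e^(−0.0893·4/12) + 2.49·e^(−0.0893·5/12) = 4.9308
Current forward F = (S − I)·e^(rT) = (116.40 − 4.9308)·e^(0.0893·6/12) = 111.4692 × 1.045662 = 116.5591
Value (long) = (F − K)·e^(−rT) = (116.5591 − 103.44) × 0.956332 = 12.5462
Short position value = −(long value) = -CHF 12.55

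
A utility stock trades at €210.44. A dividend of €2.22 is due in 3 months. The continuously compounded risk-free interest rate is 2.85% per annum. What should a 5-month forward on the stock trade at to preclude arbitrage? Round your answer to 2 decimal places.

€210.72

PV(dividends) I = 2.22·e^(−0.0285·3/12)
I = 2.2042
F = (S − I)·e^(rT) = (210.44 − 2.2042) · e^(0.0285·5/12)
= 208.2358 · e^0.011875 = 208.2358 × 1.011946 = €210.72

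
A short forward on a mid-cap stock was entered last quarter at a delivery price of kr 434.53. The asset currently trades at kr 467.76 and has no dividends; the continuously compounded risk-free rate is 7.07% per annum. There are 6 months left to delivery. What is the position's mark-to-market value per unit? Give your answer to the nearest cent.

Current fair forward for the remaining 6 months: F = S·e^(r·T), r = 0.0707
F = 467.76 · e^(0.0707 × 6/12) = 467.76 × 1.035982 = 484.5909
Value of long forward = (F − K)·e^(−rT) = (484.5909 − 434.53) · e^(−0.0707·6/12)
= 50.0609 × 0.965268 = 48.32
Short position value = −(long value) = -kr 48.32

-kr 48.32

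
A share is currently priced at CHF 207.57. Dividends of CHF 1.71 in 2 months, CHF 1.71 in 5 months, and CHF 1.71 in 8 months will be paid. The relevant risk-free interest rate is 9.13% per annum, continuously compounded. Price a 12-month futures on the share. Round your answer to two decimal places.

PV(dividends) I = 1.71·e^(−0.0913·2/12) + 1.71·e^(−0.0913·5/12) + 1.71·e^(−0.0913·8/12)
I = 1.6842 + 1.6462 + 1.6090 = 4.9394
F = (S − I)·e^(rT) = (207.57 − 4.9394) · e^(0.0913·12/12)
= 202.6306 · e^0.091300 = 202.6306 × 1.095598 = CHF 222.00

CHF 222.00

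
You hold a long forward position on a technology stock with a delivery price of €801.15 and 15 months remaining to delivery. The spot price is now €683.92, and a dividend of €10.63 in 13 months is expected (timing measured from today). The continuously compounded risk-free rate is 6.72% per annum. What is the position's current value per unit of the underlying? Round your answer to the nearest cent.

PV(remaining dividends) I = 10.63·e^(−0.0672·13/12) = 9.8836
Current forward F = (S − I)·e^(rT) = (683.92 − 9.8836)·e^(0.0672·15/12) = 674.0364 × 1.087629 = 733.1015
Value (long) = (F − K)·e^(−rT) = (733.1015 − 801.15) × 0.919431 = -62.5659
Value = -€62.57

-€62.57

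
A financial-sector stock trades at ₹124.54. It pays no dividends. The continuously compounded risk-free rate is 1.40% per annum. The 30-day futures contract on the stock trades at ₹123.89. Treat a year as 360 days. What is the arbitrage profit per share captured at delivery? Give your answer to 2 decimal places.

Fair futures: F* = S·e^(carry·T), with carry = r = 0.0140
F* = 124.54 · e^(0.0140 × 30/360) = 124.54 · e^0.001167 = 124.54 × 1.001168 = ₹124.6855
Market ₹123.89 < fair ₹124.6855: forward underpriced → reverse cash-and-carry (short spot, go long the forward).
At maturity, profit = |F_mkt − F*| = |123.89 − 124.6855| = ₹0.80 per share

₹0.80 per share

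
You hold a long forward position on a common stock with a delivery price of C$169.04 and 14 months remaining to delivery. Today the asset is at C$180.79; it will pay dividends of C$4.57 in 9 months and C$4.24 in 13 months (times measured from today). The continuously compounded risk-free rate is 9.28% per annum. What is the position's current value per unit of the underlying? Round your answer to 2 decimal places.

C$21.00

PV(remaining dividends) I = 4.57·e^(−0.0928·9/12) + 4.24·e^(−0.0928·13/12) = 8.0972
Current forward F = (S − I)·e^(rT) = (180.79 − 8.0972)·e^(0.0928·14/12) = 172.6928 × 1.114345 = 192.4394
Value (long) = (F − K)·e^(−rT) = (192.4394 − 169.04) × 0.897388 = 20.9983
Value = C$21.00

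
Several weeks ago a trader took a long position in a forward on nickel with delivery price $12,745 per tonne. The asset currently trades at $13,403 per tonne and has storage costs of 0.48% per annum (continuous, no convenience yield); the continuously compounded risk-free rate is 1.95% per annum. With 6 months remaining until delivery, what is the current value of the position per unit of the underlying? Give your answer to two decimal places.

Current fair forward for the remaining 6 months: F = S·e^((r + u)·T), (r + u) = 0.0195 + 0.0048 = 0.0243
F = 13403 · e^(0.0243 × 6/12) = 13403 × 1.01222411 = 13566.8397
Value of long forward = (F − K)·e^(−rT) = (13566.8397 − 12745) · e^(−0.0195·6/12)
= 821.8397 × 0.99029738 = 813.87

$813.87 per tonne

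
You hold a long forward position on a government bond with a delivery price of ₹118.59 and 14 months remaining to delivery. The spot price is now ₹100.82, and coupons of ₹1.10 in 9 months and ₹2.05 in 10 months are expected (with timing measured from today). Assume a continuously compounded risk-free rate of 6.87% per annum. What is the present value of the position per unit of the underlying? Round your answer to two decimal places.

-₹11.62

PV(remaining coupons) I = 1.10·e^(−0.0687·9/12) + 2.05·e^(−0.0687·10/12) = 2.9807
Current forward F = (S − I)·e^(rT) = (100.82 − 2.9807)·e^(0.0687·14/12) = 97.8393 × 1.083450 = 106.0040
Value (long) = (F − K)·e^(−rT) = (106.0040 − 118.59) × 0.922978 = -11.6166
Value = -₹11.62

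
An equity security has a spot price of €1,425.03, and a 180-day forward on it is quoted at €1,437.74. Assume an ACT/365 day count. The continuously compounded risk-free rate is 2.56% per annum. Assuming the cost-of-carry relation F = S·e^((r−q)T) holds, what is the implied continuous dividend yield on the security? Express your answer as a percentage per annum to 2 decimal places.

From F = S·e^((r−q)T): (r − q) = ln(F/S)/T
ln(1437.74/1425.03) = ln(1.008919) = 0.008879
(r − q) = 0.008879 / (180/365) = 0.018005
q = r − ln(F/S)/T = 0.0256 − 0.018005 = 0.007595
q = 0.76%

0.76%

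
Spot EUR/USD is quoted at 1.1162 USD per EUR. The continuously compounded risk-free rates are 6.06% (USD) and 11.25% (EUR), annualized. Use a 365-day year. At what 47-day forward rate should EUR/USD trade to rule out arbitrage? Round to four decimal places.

F = S·e^((r_USD − r_EUR)T) = 1.1162 · e^((0.0606 − 0.1125) × 47/365)
= 1.1162 · e^-0.006683 = 1.1162 × 0.993339
F = 1.1088 USD per EUR

1.1088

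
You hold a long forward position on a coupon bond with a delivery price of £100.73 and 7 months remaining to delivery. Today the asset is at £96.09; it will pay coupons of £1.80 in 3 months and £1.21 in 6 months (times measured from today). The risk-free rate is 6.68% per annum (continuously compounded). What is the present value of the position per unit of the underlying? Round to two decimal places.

-£3.73

PV(remaining coupons) I = 1.80·e^(−0.0668·3/12) + 1.21·e^(−0.0668·6/12) = 2.9404
Current forward F = (S − I)·e^(rT) = (96.09 − 2.9404)·e^(0.0668·7/12) = 93.1496 × 1.039736 = 96.8510
Value (long) = (F − K)·e^(−rT) = (96.8510 − 100.73) × 0.961783 = -3.7308
Value = -£3.73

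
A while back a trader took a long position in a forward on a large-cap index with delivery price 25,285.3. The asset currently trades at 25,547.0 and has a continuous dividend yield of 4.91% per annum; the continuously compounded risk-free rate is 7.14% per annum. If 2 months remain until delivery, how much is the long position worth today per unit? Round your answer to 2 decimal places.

352.61

Current fair forward for the remaining 2 months: F = S·e^((r − q)·T), (r − q) = 0.0714 − 0.0491 = 0.0223
F = 25547.0 · e^(0.0223 × 2/12) = 25547.0 × 1.00372358 = 25642.1263
Value of long forward = (F − K)·e^(−rT) = (25642.1263 − 25285.3) · e^(−0.0714·2/12)
= 356.8263 × 0.98817052 = 352.61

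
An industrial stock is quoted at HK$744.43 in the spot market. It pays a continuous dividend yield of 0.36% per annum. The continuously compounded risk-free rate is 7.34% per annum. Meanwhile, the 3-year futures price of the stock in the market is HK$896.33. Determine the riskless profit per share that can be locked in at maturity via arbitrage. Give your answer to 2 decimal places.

HK$21.51 per share

Fair futures: F* = S·e^(carry·T), with carry = (r − q) = 0.0734 − 0.0036 = 0.0698
F* = 744.43 · e^(0.0698 × 3) = 744.43 · e^0.209400 = 744.43 × 1.232938 = HK$917.8360
Market HK$896.33 < fair HK$917.8360: forward underpriced → reverse cash-and-carry (short spot, go long the forward).
At maturity, profit = |F_mkt − F*| = |896.33 − 917.8360| = HK$21.51 per share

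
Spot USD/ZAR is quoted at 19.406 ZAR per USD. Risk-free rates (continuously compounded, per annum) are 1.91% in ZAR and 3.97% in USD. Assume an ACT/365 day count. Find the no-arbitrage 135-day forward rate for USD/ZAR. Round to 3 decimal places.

19.259

F = S·e^((r_ZAR − r_USD)T) = 19.406 · e^((0.0191 − 0.0397) × 135/365)
= 19.406 · e^-0.007619 = 19.406 × 0.992410
F = 19.259 ZAR per USD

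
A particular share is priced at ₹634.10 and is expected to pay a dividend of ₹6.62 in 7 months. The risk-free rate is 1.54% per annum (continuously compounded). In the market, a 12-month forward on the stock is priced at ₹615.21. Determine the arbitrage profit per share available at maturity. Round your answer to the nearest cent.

₹22.07 per share

PV(dividends) I = 6.62·e^(−0.0154·7/12) = 6.5608
Fair forward F* = (S − I)·e^(rT) = (634.10 − 6.5608)·e^0.015400 = 627.5392 × 1.015519 = 637.2780
Market ₹615.21 < fair 637.2780: forward underpriced → reverse cash-and-carry (short the stock, invest proceeds at r, pay the dividends, go long the forward).
Profit at T = |F_mkt − F*| = |615.21 − 637.2780| = ₹22.07 per share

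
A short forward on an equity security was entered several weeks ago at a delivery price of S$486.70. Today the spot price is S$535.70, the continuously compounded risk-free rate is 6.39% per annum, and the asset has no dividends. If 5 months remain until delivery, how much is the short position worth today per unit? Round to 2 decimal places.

-S$61.79

Current fair forward for the remaining 5 months: F = S·e^(r·T), r = 0.0639
F = 535.70 · e^(0.0639 × 5/12) = 535.70 × 1.026983 = 550.1548
Value of long forward = (F − K)·e^(−rT) = (550.1548 − 486.70) · e^(−0.0639·5/12)
= 63.4548 × 0.973726 = 61.79
Short position value = −(long value) = -S$61.79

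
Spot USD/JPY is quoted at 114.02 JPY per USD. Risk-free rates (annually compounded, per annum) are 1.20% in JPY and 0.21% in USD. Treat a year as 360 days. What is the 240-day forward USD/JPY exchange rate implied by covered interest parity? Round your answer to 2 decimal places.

By covered interest parity, F = S · (1+r_JPY)^T / (1+r_USD)^T
= 114.02 × 1.007984 / 1.001400 = 114.02 × 1.006575
F = 114.77 JPY per USD

114.77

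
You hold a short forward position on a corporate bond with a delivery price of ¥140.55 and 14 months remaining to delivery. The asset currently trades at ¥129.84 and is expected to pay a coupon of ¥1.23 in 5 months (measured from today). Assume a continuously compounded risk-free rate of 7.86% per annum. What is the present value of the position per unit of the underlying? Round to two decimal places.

PV(remaining coupons) I = 1.23·e^(−0.0786·5/12) = 1.1904
Current forward F = (S − I)·e^(rT) = (129.84 − 1.1904)·e^(0.0786·14/12) = 128.6496 × 1.096036 = 141.0046
Value (long) = (F − K)·e^(−rT) = (141.0046 − 140.55) × 0.912379 = 0.4148
Short position value = −(long value) = -¥0.41

-¥0.41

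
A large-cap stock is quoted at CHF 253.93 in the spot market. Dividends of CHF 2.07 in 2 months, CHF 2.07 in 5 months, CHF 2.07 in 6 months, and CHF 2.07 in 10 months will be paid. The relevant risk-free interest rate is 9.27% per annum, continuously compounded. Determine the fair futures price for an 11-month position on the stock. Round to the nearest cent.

PV(dividends) I = 2.07·e^(−0.0927·2/12) + 2.07·e^(−0.0927·5/12) + 2.07·e^(−0.0927·6/12) + 2.07·e^(−0.0927·10/12)
I = 2.0383 + 1.9916 + 1.9762 + 1.9161 = 7.9222
F = (S − I)·e^(rT) = (253.93 − 7.9222) · e^(0.0927·11/12)
= 246.0078 · e^0.084975 = 246.0078 × 1.088690 = CHF 267.83

CHF 267.83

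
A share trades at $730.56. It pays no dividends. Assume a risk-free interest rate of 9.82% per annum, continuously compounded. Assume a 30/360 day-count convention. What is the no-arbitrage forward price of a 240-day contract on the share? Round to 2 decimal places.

$779.99

F = S·e^(rT) = 730.56 · e^(0.0982 × 240/360)
= 730.56 · e^0.065467 = 730.56 × 1.067658
F = $779.99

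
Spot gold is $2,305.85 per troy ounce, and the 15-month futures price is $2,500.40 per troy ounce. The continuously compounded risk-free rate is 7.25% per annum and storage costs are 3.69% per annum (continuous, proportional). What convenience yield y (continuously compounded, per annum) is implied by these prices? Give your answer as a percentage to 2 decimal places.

F = S·e^((r+u−y)T) ⇒ (r+u−y) = ln(F/S)/T
ln(2500.40/2305.85) = 0.081001; /T ⇒ 0.064801
y = r + u − ln(F/S)/T = 0.0725 + 0.0369 − 0.064801 = 0.044599
y = 4.46%

4.46%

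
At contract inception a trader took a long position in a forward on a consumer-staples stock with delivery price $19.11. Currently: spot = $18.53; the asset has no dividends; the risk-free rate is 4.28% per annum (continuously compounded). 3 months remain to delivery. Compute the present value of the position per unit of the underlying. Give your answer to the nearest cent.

Current fair forward for the remaining 3 months: F = S·e^(r·T), r = 0.0428
F = 18.53 · e^(0.0428 × 3/12) = 18.53 × 1.010757 = 18.7293
Value of long forward = (F − K)·e^(−rT) = (18.7293 − 19.11) · e^(−0.0428·3/12)
= -0.3807 × 0.989357 = -0.38

-$0.38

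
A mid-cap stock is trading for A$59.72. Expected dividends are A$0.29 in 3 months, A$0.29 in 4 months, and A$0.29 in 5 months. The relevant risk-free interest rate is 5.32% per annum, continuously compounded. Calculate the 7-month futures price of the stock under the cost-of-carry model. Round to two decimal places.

PV(dividends) I = 0.29·e^(−0.0532·3/12) + 0.29·e^(−0.0532·4/12) + 0.29·e^(−0.0532·5/12)
I = 0.2862 + 0.2849 + 0.2836 = 0.8547
F = (S − I)·e^(rT) = (59.72 − 0.8547) · e^(0.0532·7/12)
= 58.8653 · e^0.031033 = 58.8653 × 1.031520 = A$60.72

A$60.72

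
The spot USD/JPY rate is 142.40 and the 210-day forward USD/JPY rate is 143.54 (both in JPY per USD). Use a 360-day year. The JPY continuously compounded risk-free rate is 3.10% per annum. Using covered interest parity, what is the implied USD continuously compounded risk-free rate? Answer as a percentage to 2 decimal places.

F = S·e^((r_JPY − r_USD)T) ⇒ r_USD = r_JPY − ln(F/S)/T
ln(143.54/142.40) = 0.007974; /(210/360) = 0.013670
r_USD = 0.0310 − 0.013670 = 0.017330
r_USD = 1.73%

1.73%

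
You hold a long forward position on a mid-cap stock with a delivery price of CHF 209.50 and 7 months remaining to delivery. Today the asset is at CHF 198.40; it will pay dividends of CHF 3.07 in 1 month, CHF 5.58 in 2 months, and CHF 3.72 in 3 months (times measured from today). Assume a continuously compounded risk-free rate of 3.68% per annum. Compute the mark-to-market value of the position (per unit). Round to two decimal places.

-CHF 18.94

PV(remaining dividends) I = 3.07·e^(−0.0368·1/12) + 5.58·e^(−0.0368·2/12) + 3.72·e^(−0.0368·3/12) = 12.2924
Current forward F = (S − I)·e^(rT) = (198.40 − 12.2924)·e^(0.0368·7/12) = 186.1076 × 1.021699 = 190.1459
Value (long) = (F − K)·e^(−rT) = (190.1459 − 209.50) × 0.978762 = -18.9431
Value = -CHF 18.94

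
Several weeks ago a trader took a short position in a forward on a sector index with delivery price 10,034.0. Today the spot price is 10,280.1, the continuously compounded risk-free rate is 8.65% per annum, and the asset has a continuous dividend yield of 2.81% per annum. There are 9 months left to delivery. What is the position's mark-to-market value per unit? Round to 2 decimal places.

Current fair forward for the remaining 9 months: F = S·e^((r − q)·T), (r − q) = 0.0865 − 0.0281 = 0.0584
F = 10280.1 · e^(0.0584 × 9/12) = 10280.1 × 1.04477338 = 10740.3748
Value of long forward = (F − K)·e^(−rT) = (10740.3748 − 10034.0) · e^(−0.0865·9/12)
= 706.3748 × 0.93718460 = 662.00
Short position value = −(long value) = -662.00

-662.00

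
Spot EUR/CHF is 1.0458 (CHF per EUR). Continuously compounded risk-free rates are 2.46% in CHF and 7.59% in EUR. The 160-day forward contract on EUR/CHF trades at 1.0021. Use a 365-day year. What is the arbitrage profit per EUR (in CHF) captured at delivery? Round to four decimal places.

0.0204 per EUR (in CHF)

Fair forward: F* = S·e^(carry·T), with carry = (r_CHF − r_EUR) = 0.0246 − 0.0759 = -0.0513
F* = 1.0458 · e^(-0.0513 × 160/365) = 1.0458 · e^-0.022488 = 1.0458 × 0.977763 = 1.0225
Market 1.0021 < fair 1.0225: forward underpriced → reverse cash-and-carry (short spot, go long the forward).
At maturity, profit = |F_mkt − F*| = |1.0021 − 1.0225| = 0.0204 per EUR (in CHF)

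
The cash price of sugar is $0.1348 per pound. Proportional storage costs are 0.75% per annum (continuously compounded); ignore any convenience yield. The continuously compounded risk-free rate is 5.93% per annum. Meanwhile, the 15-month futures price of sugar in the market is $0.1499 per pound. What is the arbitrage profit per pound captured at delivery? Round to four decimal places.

Fair futures: F* = S·e^(carry·T), with carry = (r + u) = 0.0593 + 0.0075 = 0.0668
F* = 0.1348 · e^(0.0668 × 15/12) = 0.1348 · e^0.083500 = 0.1348 × 1.087085 = $0.1465
Market $0.1499 > fair $0.1465: forward overpriced → cash-and-carry (buy spot, short the forward).
At maturity, profit = |F_mkt − F*| = |0.1499 − 0.1465| = $0.0034 per pound

$0.0034 per pound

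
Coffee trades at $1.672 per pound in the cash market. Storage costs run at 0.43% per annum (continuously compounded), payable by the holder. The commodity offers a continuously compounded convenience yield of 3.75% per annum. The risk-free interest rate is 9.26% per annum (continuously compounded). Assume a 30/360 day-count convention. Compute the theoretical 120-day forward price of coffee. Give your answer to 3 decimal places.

Net carry = r + u − y = 0.0926 + 0.0043 − 0.0375 = 0.0594
F = S·e^((r+u−y)T) = 1.672 · e^(0.0594 × 120/360) = 1.672 · e^0.019800
= 1.672 × 1.019997 = $1.705 per pound

$1.705 per pound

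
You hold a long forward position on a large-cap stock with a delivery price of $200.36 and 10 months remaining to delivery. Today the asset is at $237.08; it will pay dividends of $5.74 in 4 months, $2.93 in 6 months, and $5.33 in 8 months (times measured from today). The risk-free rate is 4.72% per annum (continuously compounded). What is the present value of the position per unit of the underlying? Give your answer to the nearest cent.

PV(remaining dividends) I = 5.74·e^(−0.0472·4/12) + 2.93·e^(−0.0472·6/12) + 5.33·e^(−0.0472·8/12) = 13.6770
Current forward F = (S − I)·e^(rT) = (237.08 − 13.6770)·e^(0.0472·10/12) = 223.4030 × 1.040117 = 232.3653
Value (long) = (F − K)·e^(−rT) = (232.3653 − 200.36) × 0.961430 = 30.7709
Value = $30.77

$30.77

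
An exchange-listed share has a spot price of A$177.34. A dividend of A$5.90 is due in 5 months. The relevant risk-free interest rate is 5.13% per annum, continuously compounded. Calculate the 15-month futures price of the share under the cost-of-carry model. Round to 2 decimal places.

PV(dividends) I = 5.90·e^(−0.0513·5/12)
I = 5.7752
F = (S − I)·e^(rT) = (177.34 − 5.7752) · e^(0.0513·15/12)
= 171.5648 · e^0.064125 = 171.5648 × 1.066226 = A$182.93

A$182.93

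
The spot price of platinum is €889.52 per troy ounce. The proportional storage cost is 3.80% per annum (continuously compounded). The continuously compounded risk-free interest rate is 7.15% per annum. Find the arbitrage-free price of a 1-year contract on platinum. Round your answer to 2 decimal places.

Net carry = r + u − y = 0.0715 + 0.0380 − 0.0000 = 0.1095
F = S·e^((r+u−y)T) = 889.52 · e^(0.1095 × 12/12) = 889.52 · e^0.109500
= 889.52 × 1.115720 = €992.46 per troy ounce

€992.46 per troy ounce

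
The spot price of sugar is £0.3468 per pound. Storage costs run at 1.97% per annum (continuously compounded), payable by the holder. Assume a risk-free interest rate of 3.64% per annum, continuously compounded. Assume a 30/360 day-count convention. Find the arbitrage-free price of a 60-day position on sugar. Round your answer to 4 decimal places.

£0.3501 per pound

Net carry = r + u − y = 0.0364 + 0.0197 − 0.0000 = 0.0561
F = S·e^((r+u−y)T) = 0.3468 · e^(0.0561 × 60/360) = 0.3468 · e^0.009350
= 0.3468 × 1.009394 = £0.3501 per pound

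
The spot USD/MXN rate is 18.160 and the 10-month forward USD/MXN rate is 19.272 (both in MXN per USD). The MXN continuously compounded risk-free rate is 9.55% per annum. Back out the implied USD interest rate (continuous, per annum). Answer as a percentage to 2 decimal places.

F = S·e^((r_MXN − r_USD)T) ⇒ r_USD = r_MXN − ln(F/S)/T
ln(19.272/18.160) = 0.059432; /(10/12) = 0.071318
r_USD = 0.0955 − 0.071318 = 0.024182
r_USD = 2.42%

2.42%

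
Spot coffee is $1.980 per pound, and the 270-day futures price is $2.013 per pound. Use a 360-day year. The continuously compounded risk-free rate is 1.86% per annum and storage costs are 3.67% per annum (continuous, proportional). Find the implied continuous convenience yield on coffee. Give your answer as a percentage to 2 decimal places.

3.33%

F = S·e^((r+u−y)T) ⇒ (r+u−y) = ln(F/S)/T
ln(2.013/1.980) = 0.016529; /T ⇒ 0.022039
y = r + u − ln(F/S)/T = 0.0186 + 0.0367 − 0.022039 = 0.033261
y = 3.33%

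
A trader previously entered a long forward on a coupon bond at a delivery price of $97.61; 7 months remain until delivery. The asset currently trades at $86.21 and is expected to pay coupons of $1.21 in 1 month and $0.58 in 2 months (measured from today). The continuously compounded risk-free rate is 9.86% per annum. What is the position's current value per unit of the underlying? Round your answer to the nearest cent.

PV(remaining coupons) I = 1.21·e^(−0.0986·1/12) + 0.58·e^(−0.0986·2/12) = 1.7706
Current forward F = (S − I)·e^(rT) = (86.21 − 1.7706)·e^(0.0986·7/12) = 84.4394 × 1.059203 = 89.4385
Value (long) = (F − K)·e^(−rT) = (89.4385 − 97.61) × 0.944106 = -7.7148
Value = -$7.71

-$7.71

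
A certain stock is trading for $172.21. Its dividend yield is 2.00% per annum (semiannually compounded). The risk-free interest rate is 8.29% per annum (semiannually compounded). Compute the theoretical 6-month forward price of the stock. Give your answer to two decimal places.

$177.57

F = S · (1+r/2)^(2T) / (1+q/2)^(2T)
= 172.21 × 1.041450 / 1.010000 = 172.21 × 1.031139
F = $177.57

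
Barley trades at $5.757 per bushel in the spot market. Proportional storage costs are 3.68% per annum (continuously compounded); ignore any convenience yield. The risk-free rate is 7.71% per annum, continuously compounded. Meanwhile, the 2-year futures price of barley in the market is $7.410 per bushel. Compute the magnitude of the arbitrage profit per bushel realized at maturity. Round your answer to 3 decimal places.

Fair futures: F* = S·e^(carry·T), with carry = (r + u) = 0.0771 + 0.0368 = 0.1139
F* = 5.757 · e^(0.1139 × 2) = 5.757 · e^0.227800 = 5.757 × 1.255834 = $7.2298
Market $7.410 > fair $7.2298: forward overpriced → cash-and-carry (buy spot, short the forward).
At maturity, profit = |F_mkt − F*| = |7.410 − 7.2298| = $0.180 per bushel

$0.180 per bushel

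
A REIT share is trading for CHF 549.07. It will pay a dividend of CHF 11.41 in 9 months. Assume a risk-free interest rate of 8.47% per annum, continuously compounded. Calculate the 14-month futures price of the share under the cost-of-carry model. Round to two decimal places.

PV(dividends) I = 11.41·e^(−0.0847·9/12)
I = 10.7077
F = (S − I)·e^(rT) = (549.07 − 10.7077) · e^(0.0847·14/12)
= 538.3623 · e^0.098817 = 538.3623 × 1.103864 = CHF 594.28

CHF 594.28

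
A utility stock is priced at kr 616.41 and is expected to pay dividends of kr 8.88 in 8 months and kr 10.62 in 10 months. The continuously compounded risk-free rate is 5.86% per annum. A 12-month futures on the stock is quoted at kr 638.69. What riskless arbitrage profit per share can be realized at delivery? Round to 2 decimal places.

PV(dividends) I = 8.88·e^(−0.0586·8/12) + 10.62·e^(−0.0586·10/12) = 18.6536
Fair futures F* = (S − I)·e^(rT) = (616.41 − 18.6536)·e^0.058600 = 597.7564 × 1.060351 = 633.8316
Market kr 638.69 > fair 633.8316: forward overpriced → cash-and-carry (borrow at r, buy the stock and collect the dividends, short the forward).
Profit at T = |F_mkt − F*| = |638.69 − 633.8316| = kr 4.86 per share

kr 4.86 per share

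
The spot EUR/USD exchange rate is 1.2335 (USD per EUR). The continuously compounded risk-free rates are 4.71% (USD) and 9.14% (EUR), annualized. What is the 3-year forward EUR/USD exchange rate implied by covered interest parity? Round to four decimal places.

1.0800

F = S·e^((r_USD − r_EUR)T) = 1.2335 · e^((0.0471 − 0.0914) × 3)
= 1.2335 · e^-0.132900 = 1.2335 × 0.875553
F = 1.0800 USD per EUR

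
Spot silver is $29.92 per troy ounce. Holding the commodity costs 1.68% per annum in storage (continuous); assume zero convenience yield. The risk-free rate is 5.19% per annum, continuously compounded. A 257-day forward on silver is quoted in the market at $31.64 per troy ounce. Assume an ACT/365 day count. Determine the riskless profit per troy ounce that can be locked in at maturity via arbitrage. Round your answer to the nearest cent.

Fair forward: F* = S·e^(carry·T), with carry = (r + u) = 0.0519 + 0.0168 = 0.0687
F* = 29.92 · e^(0.0687 × 257/365) = 29.92 · e^0.048372 = 29.92 × 1.049561 = $31.4029
Market $31.64 > fair $31.4029: forward overpriced → cash-and-carry (buy spot, short the forward).
At maturity, profit = |F_mkt − F*| = |31.64 − 31.4029| = $0.24 per troy ounce

$0.24 per troy ounce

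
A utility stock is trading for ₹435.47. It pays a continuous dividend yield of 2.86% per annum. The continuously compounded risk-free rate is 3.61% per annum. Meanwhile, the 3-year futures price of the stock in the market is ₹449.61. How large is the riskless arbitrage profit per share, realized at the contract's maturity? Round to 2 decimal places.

₹4.23 per share

Fair futures: F* = S·e^(carry·T), with carry = (r − q) = 0.0361 − 0.0286 = 0.0075
F* = 435.47 · e^(0.0075 × 3) = 435.47 · e^0.022500 = 435.47 × 1.022755 = ₹445.3791
Market ₹449.61 > fair ₹445.3791: forward overpriced → cash-and-carry (buy spot, short the forward).
At maturity, profit = |F_mkt − F*| = |449.61 − 445.3791| = ₹4.23 per share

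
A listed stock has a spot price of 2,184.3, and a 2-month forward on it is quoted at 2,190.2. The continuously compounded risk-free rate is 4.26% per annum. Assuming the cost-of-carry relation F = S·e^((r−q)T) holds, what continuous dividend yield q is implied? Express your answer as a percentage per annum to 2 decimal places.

From F = S·e^((r−q)T): (r − q) = ln(F/S)/T
ln(2190.2/2184.3) = ln(1.002701) = 0.002697
(r − q) = 0.002697 / (2/12) = 0.016182
q = r − ln(F/S)/T = 0.0426 − 0.016182 = 0.026418
q = 2.64%

2.64%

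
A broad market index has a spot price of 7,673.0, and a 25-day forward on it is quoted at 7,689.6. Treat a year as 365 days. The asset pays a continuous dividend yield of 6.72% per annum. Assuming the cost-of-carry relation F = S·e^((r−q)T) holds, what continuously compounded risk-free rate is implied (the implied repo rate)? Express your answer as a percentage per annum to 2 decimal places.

From F = S·e^((r−q)T): (r − q) = ln(F/S)/T
ln(7689.6/7673.0) = ln(1.002163) = 0.002161
(r − q) = 0.002161 / (25/365) = 0.031551
r = ln(F/S)/T + q = 0.031551 + 0.0672 = 0.098751
r = 9.88%

9.88%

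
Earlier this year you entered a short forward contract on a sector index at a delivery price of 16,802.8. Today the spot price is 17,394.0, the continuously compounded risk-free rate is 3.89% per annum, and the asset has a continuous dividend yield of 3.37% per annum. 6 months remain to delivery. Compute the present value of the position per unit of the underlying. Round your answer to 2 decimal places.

-624.22

Current fair forward for the remaining 6 months: F = S·e^((r − q)·T), (r − q) = 0.0389 − 0.0337 = 0.0052
F = 17394.0 · e^(0.0052 × 6/12) = 17394.0 × 1.00260338 = 17439.2832
Value of long forward = (F − K)·e^(−rT) = (17439.2832 − 16802.8) · e^(−0.0389·6/12)
= 636.4832 × 0.98073793 = 624.22
Short position value = −(long value) = -624.22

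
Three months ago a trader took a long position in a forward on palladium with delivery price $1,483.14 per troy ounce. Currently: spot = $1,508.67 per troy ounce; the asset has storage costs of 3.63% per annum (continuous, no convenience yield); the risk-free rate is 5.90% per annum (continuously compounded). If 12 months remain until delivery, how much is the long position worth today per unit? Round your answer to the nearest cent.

$166.27 per troy ounce

Current fair forward for the remaining 12 months: F = S·e^((r + u)·T), (r + u) = 0.0590 + 0.0363 = 0.0953
F = 1508.67 · e^(0.0953 × 12/12) = 1508.67 × 1.09998880 = 1659.5201
Value of long forward = (F − K)·e^(−rT) = (1659.5201 − 1483.14) · e^(−0.0590·12/12)
= 176.3801 × 0.94270677 = 166.27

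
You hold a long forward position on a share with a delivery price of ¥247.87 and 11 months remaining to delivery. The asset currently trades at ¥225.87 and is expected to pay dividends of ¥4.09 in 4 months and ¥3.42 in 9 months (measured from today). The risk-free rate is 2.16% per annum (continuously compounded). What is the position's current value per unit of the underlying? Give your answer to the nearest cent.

PV(remaining dividends) I = 4.09·e^(−0.0216·4/12) + 3.42·e^(−0.0216·9/12) = 7.4257
Current forward F = (S − I)·e^(rT) = (225.87 − 7.4257)·e^(0.0216·11/12) = 218.4443 × 1.019997 = 222.8125
Value (long) = (F − K)·e^(−rT) = (222.8125 − 247.87) × 0.980395 = -24.5662
Value = -¥24.57

-¥24.57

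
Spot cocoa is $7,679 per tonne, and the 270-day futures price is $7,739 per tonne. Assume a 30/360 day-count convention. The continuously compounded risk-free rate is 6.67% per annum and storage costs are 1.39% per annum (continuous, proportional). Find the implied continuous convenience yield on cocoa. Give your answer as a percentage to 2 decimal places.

F = S·e^((r+u−y)T) ⇒ (r+u−y) = ln(F/S)/T
ln(7739/7679) = 0.007783; /T ⇒ 0.010377
y = r + u − ln(F/S)/T = 0.0667 + 0.0139 − 0.010377 = 0.070223
y = 7.02%

7.02%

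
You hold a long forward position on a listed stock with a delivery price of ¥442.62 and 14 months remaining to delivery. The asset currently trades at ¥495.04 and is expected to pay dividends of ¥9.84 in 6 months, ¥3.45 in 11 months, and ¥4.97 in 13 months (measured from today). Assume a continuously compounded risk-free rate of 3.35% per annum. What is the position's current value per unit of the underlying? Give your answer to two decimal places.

¥51.57

PV(remaining dividends) I = 9.84·e^(−0.0335·6/12) + 3.45·e^(−0.0335·11/12) + 4.97·e^(−0.0335·13/12) = 17.8151
Current forward F = (S − I)·e^(rT) = (495.04 − 17.8151)·e^(0.0335·14/12) = 477.2249 × 1.039857 = 496.2457
Value (long) = (F − K)·e^(−rT) = (496.2457 − 442.62) × 0.961671 = 51.5703
Value = ¥51.57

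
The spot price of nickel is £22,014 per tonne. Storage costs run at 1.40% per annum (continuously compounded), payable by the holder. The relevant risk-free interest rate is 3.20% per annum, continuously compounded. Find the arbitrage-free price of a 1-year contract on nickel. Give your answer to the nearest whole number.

£23,050 per tonne

Net carry = r + u − y = 0.0320 + 0.0140 − 0.0000 = 0.0460
F = S·e^((r+u−y)T) = 22014 · e^(0.0460 × 1) = 22014 · e^0.046000
= 22014 × 1.047074 = £23,050 per tonne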